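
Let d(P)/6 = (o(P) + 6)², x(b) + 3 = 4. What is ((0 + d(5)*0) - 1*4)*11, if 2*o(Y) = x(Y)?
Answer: -44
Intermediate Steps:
x(b) = 1 (x(b) = -3 + 4 = 1)
o(Y) = ½ (o(Y) = (½)*1 = ½)
d(P) = 507/2 (d(P) = 6*(½ + 6)² = 6*(13/2)² = 6*(169/4) = 507/2)
((0 + d(5)*0) - 1*4)*11 = ((0 + (507/2)*0) - 1*4)*11 = ((0 + 0) - 4)*11 = (0 - 4)*11 = -4*11 = -44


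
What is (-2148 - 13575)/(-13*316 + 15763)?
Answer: -1747/1295 ≈ -1.3490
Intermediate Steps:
(-2148 - 13575)/(-13*316 + 15763) = -15723/(-4108 + 15763) = -15723/11655 = -15723*1/11655 = -1747/1295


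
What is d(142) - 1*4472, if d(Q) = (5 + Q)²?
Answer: 17137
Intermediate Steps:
d(142) - 1*4472 = (5 + 142)² - 1*4472 = 147² - 4472 = 21609 - 4472 = 17137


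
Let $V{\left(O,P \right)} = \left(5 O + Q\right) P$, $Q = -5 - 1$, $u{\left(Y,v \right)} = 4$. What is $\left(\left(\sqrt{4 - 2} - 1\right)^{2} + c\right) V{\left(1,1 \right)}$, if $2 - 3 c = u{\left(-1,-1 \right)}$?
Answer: $- \frac{7}{3} + 2 \sqrt{2} \approx 0.49509$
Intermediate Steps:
$c = - \frac{2}{3}$ ($c = \frac{2}{3} - \frac{4}{3} = - \frac{2}{3} \approx -0.66667$)
$Q = -6$ ($Q = -5 - 1 = -6$)
$V{\left(O,P \right)} = P \left(-6 + 5 O\right)$ ($V{\left(O,P \right)} = \left(5 O - 6\right) P = \left(-6 + 5 O\right) P = P \left(-6 + 5 O\right)$)
$\left(\left(\sqrt{4 - 2} - 1\right)^{2} + c\right) V{\left(1,1 \right)} = \left(\left(\sqrt{4 - 2} - 1\right)^{2} - \frac{2}{3}\right) 1 \left(-6 + 5 \cdot 1\right) = \left(\left(\sqrt{2} - 1\right)^{2} - \frac{2}{3}\right) 1 \left(-6 + 5\right) = \left(\left(-1 + \sqrt{2}\right)^{2} - \frac{2}{3}\right) 1 \left(-1\right) = \left(- \frac{2}{3} + \left(-1 + \sqrt{2}\right)^{2}\right) \left(-1\right) = \frac{2}{3} - \left(-1 + \sqrt{2}\right)^{2}$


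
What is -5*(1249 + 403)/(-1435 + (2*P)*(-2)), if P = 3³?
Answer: 8260/1543 ≈ 5.3532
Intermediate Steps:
P = 27
-5*(1249 + 403)/(-1435 + (2*P)*(-2)) = -5*(1249 + 403)/(-1435 + (2*27)*(-2)) = -8260/(-1435 + 54*(-2)) = -8260/(-1435 - 108) = -8260/(-1543) = -8260*(-1)/1543 = -5*(-1652/1543) = 8260/1543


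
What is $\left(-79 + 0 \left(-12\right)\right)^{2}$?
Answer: $6241$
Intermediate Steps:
$\left(-79 + 0 \left(-12\right)\right)^{2} = \left(-79 + 0\right)^{2} = \left(-79\right)^{2} = 6241$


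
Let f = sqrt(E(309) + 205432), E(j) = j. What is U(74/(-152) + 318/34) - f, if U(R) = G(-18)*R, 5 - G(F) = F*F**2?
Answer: 66862835/1292 - sqrt(205741) ≈ 51298.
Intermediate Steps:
G(F) = 5 - F**3 (G(F) = 5 - F*F**2 = 5 - F**3)
U(R) = 5837*R (U(R) = (5 - 1*(-18)**3)*R = (5 - 1*(-5832))*R = (5 + 5832)*R = 5837*R)
f = sqrt(205741) (f = sqrt(309 + 205432) = sqrt(205741) ≈ 453.59)
U(74/(-152) + 318/34) - f = 5837*(74/(-152) + 318/34) - sqrt(205741) = 5837*(74*(-1/152) + 318*(1/34)) - sqrt(205741) = 5837*(-37/76 + 159/17) - sqrt(205741) = 5837*(11455/1292) - sqrt(205741) = 66862835/1292 - sqrt(205741)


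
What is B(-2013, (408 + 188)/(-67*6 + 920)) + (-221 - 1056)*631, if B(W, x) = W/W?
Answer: -805786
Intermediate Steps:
B(W, x) = 1
B(-2013, (408 + 188)/(-67*6 + 920)) + (-221 - 1056)*631 = 1 + (-221 - 1056)*631 = 1 - 1277*631 = 1 - 805787 = -805786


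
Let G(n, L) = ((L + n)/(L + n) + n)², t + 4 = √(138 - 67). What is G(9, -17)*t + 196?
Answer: -204 + 100*√71 ≈ 638.62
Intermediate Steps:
t = -4 + √71 (t = -4 + √(138 - 67) = -4 + √71 ≈ 4.4261)
G(n, L) = (1 + n)²
G(9, -17)*t + 196 = (1 + 9² + 2*9)*(-4 + √71) + 196 = (1 + 81 + 18)*(-4 + √71) + 196 = 100*(-4 + √71) + 196 = (-400 + 100*√71) + 196 = -204 + 100*√71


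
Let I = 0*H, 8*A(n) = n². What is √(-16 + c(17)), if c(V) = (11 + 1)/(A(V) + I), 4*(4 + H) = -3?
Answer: 4*I*√283/17 ≈ 3.9583*I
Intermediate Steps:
A(n) = n²/8
H = -19/4 (H = -4 + (¼)*(-3) = -4 - ¾ = -19/4 ≈ -4.7500)
I = 0 (I = 0*(-19/4) = 0)
c(V) = 96/V² (c(V) = (11 + 1)/(V²/8 + 0) = 12/((V²/8)) = 12*(8/V²) = 96/V²)
√(-16 + c(17)) = √(-16 + 96/17²) = √(-16 + 96*(1/289)) = √(-16 + 96/289) = √(-4528/289) = 4*I*√283/17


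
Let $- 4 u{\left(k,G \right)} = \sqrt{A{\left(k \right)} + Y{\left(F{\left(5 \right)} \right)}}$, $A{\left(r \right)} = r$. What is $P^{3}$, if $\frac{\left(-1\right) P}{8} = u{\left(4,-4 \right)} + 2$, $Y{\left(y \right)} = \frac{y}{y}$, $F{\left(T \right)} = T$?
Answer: $-5056 + 1576 \sqrt{5} \approx -1532.0$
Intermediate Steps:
$Y{\left(y \right)} = 1$
$u{\left(k,G \right)} = - \frac{\sqrt{1 + k}}{4}$ ($u{\left(k,G \right)} = - \frac{\sqrt{k + 1}}{4} = - \frac{\sqrt{1 + k}}{4}$)
$P = -16 + 2 \sqrt{5}$ ($P = - 8 \left(- \frac{\sqrt{1 + 4}}{4} + 2\right) = - 8 \left(- \frac{\sqrt{5}}{4} + 2\right) = - 8 \left(2 - \frac{\sqrt{5}}{4}\right) = -16 + 2 \sqrt{5} \approx -11.528$)
$P^{3} = \left(-16 + 2 \sqrt{5}\right)^{3}$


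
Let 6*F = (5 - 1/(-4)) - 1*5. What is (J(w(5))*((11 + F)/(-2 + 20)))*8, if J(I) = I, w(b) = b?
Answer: 1325/54 ≈ 24.537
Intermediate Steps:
F = 1/24 (F = ((5 - 1/(-4)) - 1*5)/6 = ((5 - (-1)/4) - 5)/6 = ((5 - 1*(-¼)) - 5)/6 = ((5 + ¼) - 5)/6 = (21/4 - 5)/6 = (⅙)*(¼) = 1/24 ≈ 0.041667)
(J(w(5))*((11 + F)/(-2 + 20)))*8 = (5*((11 + 1/24)/(-2 + 20)))*8 = (5*((265/24)/18))*8 = (5*((265/24)*(1/18)))*8 = (5*(265/432))*8 = (1325/432)*8 = 1325/54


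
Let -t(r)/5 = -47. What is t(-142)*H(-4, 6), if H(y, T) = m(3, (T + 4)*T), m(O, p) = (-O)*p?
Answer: -42300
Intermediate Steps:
m(O, p) = -O*p
H(y, T) = -3*T*(4 + T) (H(y, T) = -1*3*(T + 4)*T = -1*3*(4 + T)*T = -1*3*T*(4 + T) = -3*T*(4 + T))
t(r) = 235 (t(r) = -5*(-47) = 235)
t(-142)*H(-4, 6) = 235*(-3*6*(4 + 6)) = 235*(-3*6*10) = 235*(-180) = -42300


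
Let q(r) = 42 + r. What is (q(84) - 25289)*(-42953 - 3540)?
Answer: 1169903359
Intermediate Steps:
(q(84) - 25289)*(-42953 - 3540) = ((42 + 84) - 25289)*(-42953 - 3540) = (126 - 25289)*(-46493) = -25163*(-46493) = 1169903359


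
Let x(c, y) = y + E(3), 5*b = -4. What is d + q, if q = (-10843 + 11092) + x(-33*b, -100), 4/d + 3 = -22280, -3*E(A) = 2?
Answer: 9915923/66849 ≈ 148.33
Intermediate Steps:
b = -⅘ (b = (⅕)*(-4) = -⅘ ≈ -0.80000)
E(A) = -⅔ (E(A) = -⅓*2 = -⅔)
d = -4/22283 (d = 4/(-3 - 22280) = 4/(-22283) = 4*(-1/22283) = -4/22283 ≈ -0.00017951)
x(c, y) = -⅔ + y (x(c, y) = y - ⅔ = -⅔ + y)
q = 445/3 (q = (-10843 + 11092) + (-⅔ - 100) = 249 - 302/3 = 445/3 ≈ 148.33)
d + q = -4/22283 + 445/3 = 9915923/66849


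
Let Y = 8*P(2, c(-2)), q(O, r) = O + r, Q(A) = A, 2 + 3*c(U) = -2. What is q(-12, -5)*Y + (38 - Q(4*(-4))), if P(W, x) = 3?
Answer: -354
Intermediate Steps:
c(U) = -4/3 (c(U) = -⅔ + (⅓)*(-2) = -⅔ - ⅔ = -4/3)
Y = 24 (Y = 8*3 = 24)
q(-12, -5)*Y + (38 - Q(4*(-4))) = (-12 - 5)*24 + (38 - 4*(-4)) = -17*24 + (38 - 1*(-16)) = -408 + (38 + 16) = -408 + 54 = -354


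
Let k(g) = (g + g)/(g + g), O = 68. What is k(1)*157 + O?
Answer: 225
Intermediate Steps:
k(g) = 1 (k(g) = (2*g)/((2*g)) = (2*g)*(1/(2*g)) = 1)
k(1)*157 + O = 1*157 + 68 = 157 + 68 = 225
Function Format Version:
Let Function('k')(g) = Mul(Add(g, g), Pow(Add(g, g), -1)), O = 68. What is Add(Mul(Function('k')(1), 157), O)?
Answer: 225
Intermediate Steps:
Function('k')(g) = 1 (Function('k')(g) = Mul(Mul(2, g), Pow(Mul(2, g), -1)) = Mul(Mul(2, g), Mul(Rational(1, 2), Pow(g, -1))) = 1)
Add(Mul(Function('k')(1), 157), O) = Add(Mul(1, 157), 68) = Add(157, 68) = 225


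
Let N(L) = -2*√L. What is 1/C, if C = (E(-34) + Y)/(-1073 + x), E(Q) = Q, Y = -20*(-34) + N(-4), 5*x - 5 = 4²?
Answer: -863056/521665 - 5344*I/521665 ≈ -1.6544 - 0.010244*I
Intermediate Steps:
x = 21/5 (x = 1 + (⅕)*4² = 1 + (⅕)*16 = 1 + 16/5 = 21/5 ≈ 4.2000)
Y = 680 - 4*I (Y = -20*(-34) - 4*I = 680 - 4*I ≈ 680.0 - 4.0*I)
C = -1615/2672 + 5*I/1336 (C = (-34 + (680 - 4*I))/(-1073 + 21/5) = (646 - 4*I)/(-5344/5) = (646 - 4*I)*(-5/5344) = -1615/2672 + 5*I/1336 ≈ -0.60442 + 0.0037425*I)
1/C = 1/(-1615/2672 + 5*I/1336) = 7139584*(-1615/2672 - 5*I/1336)/2608325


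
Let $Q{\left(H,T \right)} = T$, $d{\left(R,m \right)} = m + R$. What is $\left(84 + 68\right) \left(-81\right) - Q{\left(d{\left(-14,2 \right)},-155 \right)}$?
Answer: $-12157$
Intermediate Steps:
$d{\left(R,m \right)} = R + m$
$\left(84 + 68\right) \left(-81\right) - Q{\left(d{\left(-14,2 \right)},-155 \right)} = \left(84 + 68\right) \left(-81\right) - -155 = 152 \left(-81\right) + 155 = -12312 + 155 = -12157$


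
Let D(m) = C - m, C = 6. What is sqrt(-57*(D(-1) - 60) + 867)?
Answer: 36*sqrt(3) ≈ 62.354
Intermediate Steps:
D(m) = 6 - m
sqrt(-57*(D(-1) - 60) + 867) = sqrt(-57*((6 - 1*(-1)) - 60) + 867) = sqrt(-57*((6 + 1) - 60) + 867) = sqrt(-57*(7 - 60) + 867) = sqrt(-57*(-53) + 867) = sqrt(3021 + 867) = sqrt(3888) = 36*sqrt(3)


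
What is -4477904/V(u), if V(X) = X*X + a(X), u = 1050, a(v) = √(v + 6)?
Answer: -102851857500/25323046853 + 1119476*√66/75969140559 ≈ -4.0615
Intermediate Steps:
a(v) = √(6 + v)
V(X) = X² + √(6 + X) (V(X) = X*X + √(6 + X) = X² + √(6 + X))
-4477904/V(u) = -4477904/(1050² + √(6 + 1050)) = -4477904/(1102500 + √1056) = -4477904/(1102500 + 4*√66)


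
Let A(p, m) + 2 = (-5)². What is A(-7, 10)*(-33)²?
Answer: 25047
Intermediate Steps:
A(p, m) = 23 (A(p, m) = -2 + (-5)² = -2 + 25 = 23)
A(-7, 10)*(-33)² = 23*(-33)² = 23*1089 = 25047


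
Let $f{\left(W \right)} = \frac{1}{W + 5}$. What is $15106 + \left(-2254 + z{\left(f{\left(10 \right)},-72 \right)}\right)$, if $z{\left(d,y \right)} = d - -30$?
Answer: $\frac{193231}{15} \approx 12882.0$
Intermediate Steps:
$f{\left(W \right)} = \frac{1}{5 + W}$
$z{\left(d,y \right)} = 30 + d$ ($z{\left(d,y \right)} = d + 30 = 30 + d$)
$15106 + \left(-2254 + z{\left(f{\left(10 \right)},-72 \right)}\right) = 15106 - \left(2224 - \frac{1}{5 + 10}\right) = 15106 - \left(2224 - \frac{1}{15}\right) = 15106 + \left(-2254 + \left(30 + \frac{1}{15}\right)\right) = 15106 + \left(-2254 + \frac{451}{15}\right) = 15106 - \frac{33359}{15} = \frac{193231}{15}$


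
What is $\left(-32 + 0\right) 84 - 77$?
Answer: $-2765$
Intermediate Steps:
$\left(-32 + 0\right) 84 - 77 = \left(-32\right) 84 - 77 = -2688 - 77 = -2765$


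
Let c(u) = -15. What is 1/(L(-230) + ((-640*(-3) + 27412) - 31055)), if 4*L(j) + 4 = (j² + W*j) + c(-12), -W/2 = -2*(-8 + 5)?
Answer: 4/48749 ≈ 8.2053e-5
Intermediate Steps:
W = -12 (W = -(-4)*(-8 + 5) = -(-4)*(-3) = -2*6 = -12)
L(j) = -19/4 - 3*j + j²/4 (L(j) = -1 + ((j² - 12*j) - 15)/4 = -1 + (-15 + j² - 12*j)/4 = -1 + (-15/4 - 3*j + j²/4) = -19/4 - 3*j + j²/4)
1/(L(-230) + ((-640*(-3) + 27412) - 31055)) = 1/((-19/4 - 3*(-230) + (¼)*(-230)²) + ((-640*(-3) + 27412) - 31055)) = 1/((-19/4 + 690 + (¼)*52900) + ((1920 + 27412) - 31055)) = 1/((-19/4 + 690 + 13225) + (29332 - 31055)) = 1/(55641/4 - 1723) = 1/(48749/4) = 4/48749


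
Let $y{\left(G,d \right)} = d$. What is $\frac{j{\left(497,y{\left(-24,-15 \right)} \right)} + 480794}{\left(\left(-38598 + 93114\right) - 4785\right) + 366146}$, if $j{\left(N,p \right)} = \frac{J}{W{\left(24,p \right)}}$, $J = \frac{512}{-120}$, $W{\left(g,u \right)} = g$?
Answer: $\frac{21635722}{18714465} \approx 1.1561$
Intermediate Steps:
$J = - \frac{64}{15}$ ($J = 512 \left(- \frac{1}{120}\right) = - \frac{64}{15} \approx -4.2667$)
$j{\left(N,p \right)} = - \frac{8}{45}$ ($j{\left(N,p \right)} = - \frac{64}{15 \cdot 24} = \left(- \frac{64}{15}\right) \frac{1}{24} = - \frac{8}{45}$)
$\frac{j{\left(497,y{\left(-24,-15 \right)} \right)} + 480794}{\left(\left(-38598 + 93114\right) - 4785\right) + 366146} = \frac{- \frac{8}{45} + 480794}{\left(\left(-38598 + 93114\right) - 4785\right) + 366146} = \frac{21635722}{45 \left(\left(54516 - 4785\right) + 366146\right)} = \frac{21635722}{45 \left(49731 + 366146\right)} = \frac{21635722}{45 \cdot 415877} = \frac{21635722}{45} \cdot \frac{1}{415877} = \frac{21635722}{18714465}$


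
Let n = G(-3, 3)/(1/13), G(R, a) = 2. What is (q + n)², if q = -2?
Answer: 576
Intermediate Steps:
n = 26 (n = 2/(1/13) = 2*13 = 26)
(q + n)² = (-2 + 26)² = 24² = 576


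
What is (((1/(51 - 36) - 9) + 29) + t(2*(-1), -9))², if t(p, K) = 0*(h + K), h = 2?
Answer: 90601/225 ≈ 402.67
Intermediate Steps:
t(p, K) = 0 (t(p, K) = 0*(2 + K) = 0)
(((1/(51 - 36) - 9) + 29) + t(2*(-1), -9))² = (((1/(51 - 36) - 9) + 29) + 0)² = (((1/15 - 9) + 29) + 0)² = ((-134/15 + 29) + 0)² = (301/15 + 0)² = (301/15)² = 90601/225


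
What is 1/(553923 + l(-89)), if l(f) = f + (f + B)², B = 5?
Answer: 1/560890 ≈ 1.7829e-6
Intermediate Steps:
l(f) = f + (5 + f)² (l(f) = f + (f + 5)² = f + (5 + f)²)
1/(553923 + l(-89)) = 1/(553923 + (-89 + (5 - 89)²)) = 1/(553923 + (-89 + (-84)²)) = 1/(553923 + (-89 + 7056)) = 1/(553923 + 6967) = 1/560890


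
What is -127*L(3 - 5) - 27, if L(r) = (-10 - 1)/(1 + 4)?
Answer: 1262/5 ≈ 252.40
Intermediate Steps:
L(r) = -11/5
-127*L(3 - 5) - 27 = -127*(-11/5) - 27 = 1397/5 - 27 = 1262/5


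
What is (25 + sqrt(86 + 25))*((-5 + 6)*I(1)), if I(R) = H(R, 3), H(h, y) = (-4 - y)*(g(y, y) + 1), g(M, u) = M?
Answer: -700 - 28*sqrt(111) ≈ -995.00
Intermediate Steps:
H(h, y) = (1 + y)*(-4 - y) (H(h, y) = (-4 - y)*(y + 1) = (-4 - y)*(1 + y) = (1 + y)*(-4 - y))
I(R) = -28 (I(R) = -4 - 1*3**2 - 5*3 = -4 - 1*9 - 15 = -4 - 9 - 15 = -28)
(25 + sqrt(86 + 25))*((-5 + 6)*I(1)) = (25 + sqrt(86 + 25))*((-5 + 6)*(-28)) = (25 + sqrt(111))*(1*(-28)) = (25 + sqrt(111))*(-28) = -700 - 28*sqrt(111)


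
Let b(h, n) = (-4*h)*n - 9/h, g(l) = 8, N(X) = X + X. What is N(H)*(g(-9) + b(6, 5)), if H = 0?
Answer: 0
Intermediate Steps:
N(X) = 2*X
b(h, n) = -9/h - 4*h*n (b(h, n) = -4*h*n - 9/h = -9/h - 4*h*n)
N(H)*(g(-9) + b(6, 5)) = (2*0)*(8 + (-9/6 - 4*6*5)) = 0*(8 + (-9*⅙ - 120)) = 0*(8 + (-3/2 - 120)) = 0*(8 - 243/2) = 0*(-227/2) = 0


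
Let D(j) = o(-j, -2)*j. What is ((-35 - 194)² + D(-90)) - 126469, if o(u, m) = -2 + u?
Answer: -81948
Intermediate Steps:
D(j) = j*(-2 - j) (D(j) = (-2 - j)*j = j*(-2 - j))
((-35 - 194)² + D(-90)) - 126469 = ((-35 - 194)² - 1*(-90)*(2 - 90)) - 126469 = ((-229)² - 1*(-90)*(-88)) - 126469 = (52441 - 7920) - 126469 = 44521 - 126469 = -81948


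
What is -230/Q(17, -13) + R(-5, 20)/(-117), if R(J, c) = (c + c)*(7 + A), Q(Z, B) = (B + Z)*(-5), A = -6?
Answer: 2611/234 ≈ 11.158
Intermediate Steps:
Q(Z, B) = -5*B - 5*Z
R(J, c) = 2*c (R(J, c) = (c + c)*(7 - 6) = (2*c)*1 = 2*c)
-230/Q(17, -13) + R(-5, 20)/(-117) = -230/(-5*(-13) - 5*17) + (2*20)/(-117) = -230/(65 - 85) + 40*(-1/117) = -230/(-20) - 40/117 = -230*(-1/20) - 40/117 = 23/2 - 40/117 = 2611/234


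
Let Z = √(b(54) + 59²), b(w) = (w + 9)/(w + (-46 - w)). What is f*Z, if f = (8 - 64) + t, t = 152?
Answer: 48*√7362898/23 ≈ 5662.9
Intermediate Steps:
b(w) = -9/46 - w/46 (b(w) = (9 + w)/(-46) = (9 + w)*(-1/46) = -9/46 - w/46)
Z = √7362898/46 (Z = √((-9/46 - 1/46*54) + 59²) = √((-9/46 - 27/23) + 3481) = √(-63/46 + 3481) = √(160063/46) = √7362898/46 ≈ 58.988)
f = 96 (f = (8 - 64) + 152 = -56 + 152 = 96)
f*Z = 96*(√7362898/46) = 48*√7362898/23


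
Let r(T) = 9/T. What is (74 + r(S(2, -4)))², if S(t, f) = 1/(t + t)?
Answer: 12100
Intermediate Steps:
S(t, f) = 1/(2*t)
(74 + r(S(2, -4)))² = (74 + 9/(((½)/2)))² = (74 + 9/(((½)*(½))))² = (74 + 9/(¼))² = (74 + 9*4)² = (74 + 36)² = 110² = 12100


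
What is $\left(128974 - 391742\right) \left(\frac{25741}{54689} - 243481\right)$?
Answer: $\frac{3498941609737024}{54689} \approx 6.3979 \cdot 10^{10}$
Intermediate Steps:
$\left(128974 - 391742\right) \left(\frac{25741}{54689} - 243481\right) = - 262768 \left(25741 \cdot \frac{1}{54689} - 243481\right) = - 262768 \left(\frac{25741}{54689} - 243481\right) = \left(-262768\right) \left(- \frac{13315706668}{54689}\right) = \frac{3498941609737024}{54689}$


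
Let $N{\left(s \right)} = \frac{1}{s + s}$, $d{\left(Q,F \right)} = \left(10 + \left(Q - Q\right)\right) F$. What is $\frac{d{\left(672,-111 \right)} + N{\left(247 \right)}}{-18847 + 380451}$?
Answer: $- \frac{548339}{178632376} \approx -0.0030697$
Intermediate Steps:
$d{\left(Q,F \right)} = 10 F$ ($d{\left(Q,F \right)} = \left(10 + 0\right) F = 10 F$)
$N{\left(s \right)} = \frac{1}{2 s}$
$\frac{d{\left(672,-111 \right)} + N{\left(247 \right)}}{-18847 + 380451} = \frac{10 \left(-111\right) + \frac{1}{2 \cdot 247}}{-18847 + 380451} = \frac{-1110 + \frac{1}{2} \cdot \frac{1}{247}}{361604} = \left(-1110 + \frac{1}{494}\right) \frac{1}{361604} = \left(- \frac{548339}{494}\right) \frac{1}{361604} = - \frac{548339}{178632376}$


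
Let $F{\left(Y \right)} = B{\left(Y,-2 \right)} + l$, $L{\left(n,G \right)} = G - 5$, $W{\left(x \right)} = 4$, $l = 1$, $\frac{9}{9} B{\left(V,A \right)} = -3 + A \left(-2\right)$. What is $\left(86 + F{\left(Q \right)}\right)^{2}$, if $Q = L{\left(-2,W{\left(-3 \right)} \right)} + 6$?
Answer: $7744$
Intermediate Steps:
$B{\left(V,A \right)} = -3 - 2 A$ ($B{\left(V,A \right)} = -3 + A \left(-2\right) = -3 - 2 A$)
$L{\left(n,G \right)} = -5 + G$ ($L{\left(n,G \right)} = G - 5 = -5 + G$)
$Q = 5$ ($Q = \left(-5 + 4\right) + 6 = -1 + 6 = 5$)
$F{\left(Y \right)} = 2$ ($F{\left(Y \right)} = \left(-3 - -4\right) + 1 = \left(-3 + 4\right) + 1 = 1 + 1 = 2$)
$\left(86 + F{\left(Q \right)}\right)^{2} = \left(86 + 2\right)^{2} = 88^{2} = 7744$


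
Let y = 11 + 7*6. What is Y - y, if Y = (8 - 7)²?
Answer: -52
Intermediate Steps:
y = 53 (y = 11 + 42 = 53)
Y = 1 (Y = 1² = 1)
Y - y = 1 - 1*53 = 1 - 53 = -52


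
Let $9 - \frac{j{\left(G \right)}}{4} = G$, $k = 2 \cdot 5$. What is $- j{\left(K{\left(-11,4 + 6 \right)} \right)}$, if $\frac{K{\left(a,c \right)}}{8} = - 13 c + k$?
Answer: $-3876$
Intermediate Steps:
$k = 10$
$K{\left(a,c \right)} = 80 - 104 c$ ($K{\left(a,c \right)} = 8 \left(- 13 c + 10\right) = 8 \left(10 - 13 c\right) = 80 - 104 c$)
$j{\left(G \right)} = 36 - 4 G$
$- j{\left(K{\left(-11,4 + 6 \right)} \right)} = - (36 - 4 \left(80 - 104 \left(4 + 6\right)\right)) = - (36 - 4 \left(80 - 1040\right)) = - (36 - -3840) = - (36 + 3840) = \left(-1\right) 3876 = -3876$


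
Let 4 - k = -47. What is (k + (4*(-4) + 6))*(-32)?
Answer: -1312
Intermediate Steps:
k = 51 (k = 4 - 1*(-47) = 4 + 47 = 51)
(k + (4*(-4) + 6))*(-32) = (51 + (4*(-4) + 6))*(-32) = (51 + (-16 + 6))*(-32) = (51 - 10)*(-32) = 41*(-32) = -1312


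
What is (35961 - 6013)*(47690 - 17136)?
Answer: 915031192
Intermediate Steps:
(35961 - 6013)*(47690 - 17136) = 29948*30554 = 915031192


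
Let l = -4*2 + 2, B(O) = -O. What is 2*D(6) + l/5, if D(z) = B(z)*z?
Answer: -366/5 ≈ -73.200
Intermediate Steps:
l = -6 (l = -8 + 2 = -6)
D(z) = -z**2 (D(z) = (-z)*z = -z**2)
2*D(6) + l/5 = 2*(-1*6**2) - 6/5 = 2*(-1*36) - 6*1/5 = 2*(-36) - 6/5 = -72 - 6/5 = -366/5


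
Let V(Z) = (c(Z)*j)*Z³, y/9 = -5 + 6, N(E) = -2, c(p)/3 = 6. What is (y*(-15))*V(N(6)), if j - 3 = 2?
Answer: 97200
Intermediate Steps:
j = 5 (j = 3 + 2 = 5)
c(p) = 18 (c(p) = 3*6 = 18)
y = 9 (y = 9*(-5 + 6) = 9*1 = 9)
V(Z) = 90*Z³ (V(Z) = (18*5)*Z³ = 90*Z³)
(y*(-15))*V(N(6)) = (9*(-15))*(90*(-2)³) = -12150*(-8) = -135*(-720) = 97200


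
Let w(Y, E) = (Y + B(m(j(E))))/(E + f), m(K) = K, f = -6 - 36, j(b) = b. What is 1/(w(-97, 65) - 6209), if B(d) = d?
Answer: -23/142839 ≈ -0.00016102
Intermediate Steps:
f = -42
w(Y, E) = (E + Y)/(-42 + E) (w(Y, E) = (Y + E)/(E - 42) = (E + Y)/(-42 + E))
1/(w(-97, 65) - 6209) = 1/((65 - 97)/(-42 + 65) - 6209) = 1/(-32/23 - 6209) = 1/(-142839/23) = -23/142839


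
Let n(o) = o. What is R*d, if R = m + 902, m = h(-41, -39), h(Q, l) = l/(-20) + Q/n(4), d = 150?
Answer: 134055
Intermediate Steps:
h(Q, l) = -l/20 + Q/4 (h(Q, l) = l/(-20) + Q/4 = l*(-1/20) + Q*(¼) = -l/20 + Q/4)
m = -83/10 (m = -1/20*(-39) + (¼)*(-41) = 39/20 - 41/4 = -83/10 ≈ -8.3000)
R = 8937/10 (R = -83/10 + 902 = 8937/10 ≈ 893.70)
R*d = (8937/10)*150 = 134055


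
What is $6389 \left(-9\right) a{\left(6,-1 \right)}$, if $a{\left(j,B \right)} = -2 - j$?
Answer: $460008$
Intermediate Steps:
$6389 \left(-9\right) a{\left(6,-1 \right)} = 6389 \left(-9\right) \left(-2 - 6\right) = - 57501 \left(-2 - 6\right) = \left(-57501\right) \left(-8\right) = 460008$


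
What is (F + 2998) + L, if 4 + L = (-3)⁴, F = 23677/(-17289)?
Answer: 53139998/17289 ≈ 3073.6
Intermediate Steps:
F = -23677/17289 (F = 23677*(-1/17289) = -23677/17289 ≈ -1.3695)
L = 77 (L = -4 + (-3)⁴ = -4 + 81 = 77)
(F + 2998) + L = (-23677/17289 + 2998) + 77 = 51808745/17289 + 77 = 53139998/17289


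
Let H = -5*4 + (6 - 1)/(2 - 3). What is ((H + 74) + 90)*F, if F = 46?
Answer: 6394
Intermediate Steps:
H = -25 (H = -20 + 5/(-1) = -20 + 5*(-1) = -20 - 5 = -25)
((H + 74) + 90)*F = ((-25 + 74) + 90)*46 = (49 + 90)*46 = 139*46 = 6394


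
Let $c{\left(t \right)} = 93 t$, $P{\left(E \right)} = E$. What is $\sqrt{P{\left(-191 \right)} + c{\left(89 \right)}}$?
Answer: $\sqrt{8086} \approx 89.922$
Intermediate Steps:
$\sqrt{P{\left(-191 \right)} + c{\left(89 \right)}} = \sqrt{-191 + 93 \cdot 89} = \sqrt{-191 + 8277} = \sqrt{8086}$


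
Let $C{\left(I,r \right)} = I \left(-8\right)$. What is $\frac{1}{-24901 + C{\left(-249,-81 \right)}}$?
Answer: $- \frac{1}{22909} \approx -4.3651 \cdot 10^{-5}$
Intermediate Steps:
$C{\left(I,r \right)} = - 8 I$
$\frac{1}{-24901 + C{\left(-249,-81 \right)}} = \frac{1}{-24901 - -1992} = \frac{1}{-24901 + 1992} = \frac{1}{-22909} = - \frac{1}{22909}$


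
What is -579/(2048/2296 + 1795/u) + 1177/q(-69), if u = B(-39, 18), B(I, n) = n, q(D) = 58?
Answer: 438288209/30146834 ≈ 14.538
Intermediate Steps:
u = 18
-579/(2048/2296 + 1795/u) + 1177/q(-69) = -579/(2048/2296 + 1795/18) + 1177/58 = -579/(2048*(1/2296) + 1795*(1/18)) + 1177*(1/58) = -579/(256/287 + 1795/18) + 1177/58 = -579/519773/5166 + 1177/58 = -579*5166/519773 + 1177/58 = -2991114/519773 + 1177/58 = 438288209/30146834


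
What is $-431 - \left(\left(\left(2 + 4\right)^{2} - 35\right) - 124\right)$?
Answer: $-308$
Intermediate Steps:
$-431 - \left(\left(\left(2 + 4\right)^{2} - 35\right) - 124\right) = -431 - \left(\left(6^{2} - 35\right) - 124\right) = -431 - \left(\left(36 - 35\right) - 124\right) = -431 - \left(1 - 124\right) = -431 - -123 = -431 + 123 = -308$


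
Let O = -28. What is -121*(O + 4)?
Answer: 2904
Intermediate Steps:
-121*(O + 4) = -121*(-28 + 4) = -121*(-24) = 2904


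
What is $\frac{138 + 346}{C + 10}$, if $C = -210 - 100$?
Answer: $- \frac{121}{75} \approx -1.6133$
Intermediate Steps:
$C = -310$ ($C = -210 - 100 = -310$)
$\frac{138 + 346}{C + 10} = \frac{138 + 346}{-310 + 10} = \frac{484}{-300} = 484 \left(- \frac{1}{300}\right) = - \frac{121}{75}$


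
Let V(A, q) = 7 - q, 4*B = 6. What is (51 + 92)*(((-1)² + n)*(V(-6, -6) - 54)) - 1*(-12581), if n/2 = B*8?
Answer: -133994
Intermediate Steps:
B = 3/2 (B = (¼)*6 = 3/2 ≈ 1.5000)
n = 24 (n = 2*((3/2)*8) = 2*12 = 24)
(51 + 92)*(((-1)² + n)*(V(-6, -6) - 54)) - 1*(-12581) = (51 + 92)*(((-1)² + 24)*((7 - 1*(-6)) - 54)) - 1*(-12581) = 143*((1 + 24)*((7 + 6) - 54)) + 12581 = 143*(25*(13 - 54)) + 12581 = 143*(25*(-41)) + 12581 = 143*(-1025) + 12581 = -146575 + 12581 = -133994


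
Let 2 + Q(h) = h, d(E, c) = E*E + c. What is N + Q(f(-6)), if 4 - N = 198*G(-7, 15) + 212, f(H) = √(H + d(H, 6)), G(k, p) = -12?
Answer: 2172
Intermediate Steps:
d(E, c) = c + E² (d(E, c) = E² + c = c + E²)
f(H) = √(6 + H + H²) (f(H) = √(H + (6 + H²)) = √(6 + H + H²))
Q(h) = -2 + h
N = 2168 (N = 4 - (198*(-12) + 212) = 4 - (-2376 + 212) = 4 - 1*(-2164) = 4 + 2164 = 2168)
N + Q(f(-6)) = 2168 + (-2 + √(6 - 6 + (-6)²)) = 2168 + (-2 + √(6 - 6 + 36)) = 2168 + (-2 + √36) = 2168 + (-2 + 6) = 2168 + 4 = 2172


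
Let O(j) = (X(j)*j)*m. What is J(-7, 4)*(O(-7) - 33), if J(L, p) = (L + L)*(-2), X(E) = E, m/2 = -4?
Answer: -11900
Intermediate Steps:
m = -8 (m = 2*(-4) = -8)
O(j) = -8*j² (O(j) = (j*j)*(-8) = j²*(-8) = -8*j²)
J(L, p) = -4*L (J(L, p) = (2*L)*(-2) = -4*L)
J(-7, 4)*(O(-7) - 33) = (-4*(-7))*(-8*(-7)² - 33) = 28*(-8*49 - 33) = 28*(-392 - 33) = 28*(-425) = -11900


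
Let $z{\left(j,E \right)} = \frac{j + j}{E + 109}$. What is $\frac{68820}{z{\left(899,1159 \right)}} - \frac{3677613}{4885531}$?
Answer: $\frac{6876180521103}{141680399} \approx 48533.0$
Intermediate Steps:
$z{\left(j,E \right)} = \frac{2 j}{109 + E}$
$\frac{68820}{z{\left(899,1159 \right)}} - \frac{3677613}{4885531} = \frac{68820}{2 \cdot 899 \frac{1}{109 + 1159}} - \frac{3677613}{4885531} = \frac{68820}{2 \cdot 899 \cdot \frac{1}{1268}} - \frac{3677613}{4885531} = \frac{68820}{\frac{899}{634}} - \frac{3677613}{4885531} = 68820 \cdot \frac{634}{899} - \frac{3677613}{4885531} = \frac{1407480}{29} - \frac{3677613}{4885531} = \frac{6876180521103}{141680399}$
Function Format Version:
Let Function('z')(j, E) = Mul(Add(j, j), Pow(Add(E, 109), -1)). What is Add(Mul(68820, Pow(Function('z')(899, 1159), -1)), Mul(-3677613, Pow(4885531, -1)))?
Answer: Rational(6876180521103, 141680399) ≈ 48533.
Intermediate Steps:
Function('z')(j, E) = Mul(2, j, Pow(Add(109, E), -1)) (Function('z')(j, E) = Mul(Mul(2, j), Pow(Add(109, E), -1)) = Mul(2, j, Pow(Add(109, E), -1)))
Add(Mul(68820, Pow(Function('z')(899, 1159), -1)), Mul(-3677613, Pow(4885531, -1))) = Add(Mul(68820, Pow(Mul(2, 899, Pow(Add(109, 1159), -1)), -1)), Mul(-3677613, Pow(4885531, -1))) = Add(Mul(68820, Pow(Mul(2, 899, Pow(1268, -1)), -1)), Mul(-3677613, Rational(1, 4885531))) = Add(Mul(68820, Pow(Mul(2, 899, Rational(1, 1268)), -1)), Rational(-3677613, 4885531)) = Add(Mul(68820, Pow(Rational(899, 634), -1)), Rational(-3677613, 4885531)) = Add(Mul(68820, Rational(634, 899)), Rational(-3677613, 4885531)) = Add(Rational(1407480, 29), Rational(-3677613, 4885531)) = Rational(6876180521103, 141680399)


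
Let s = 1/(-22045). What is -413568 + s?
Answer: -9117106561/22045 ≈ -4.1357e+5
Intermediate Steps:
s = -1/22045 ≈ -4.5362e-5
-413568 + s = -413568 - 1/22045 = -9117106561/22045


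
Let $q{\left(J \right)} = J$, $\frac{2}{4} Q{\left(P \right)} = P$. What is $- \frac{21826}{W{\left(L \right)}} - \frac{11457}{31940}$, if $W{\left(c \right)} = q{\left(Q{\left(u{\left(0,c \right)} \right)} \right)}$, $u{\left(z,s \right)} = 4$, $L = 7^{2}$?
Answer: $- \frac{43575881}{15970} \approx -2728.6$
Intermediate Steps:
$L = 49$
$Q{\left(P \right)} = 2 P$
$W{\left(c \right)} = 8$ ($W{\left(c \right)} = 2 \cdot 4 = 8$)
$- \frac{21826}{W{\left(L \right)}} - \frac{11457}{31940} = - \frac{21826}{8} - \frac{11457}{31940} = \left(-21826\right) \frac{1}{8} - \frac{11457}{31940} = - \frac{10913}{4} - \frac{11457}{31940} = - \frac{43575881}{15970}$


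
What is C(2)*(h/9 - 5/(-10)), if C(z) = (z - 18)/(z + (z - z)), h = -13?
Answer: 68/9 ≈ 7.5556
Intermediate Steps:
C(z) = (-18 + z)/z (C(z) = (-18 + z)/(z + 0) = (-18 + z)/z)
C(2)*(h/9 - 5/(-10)) = ((-18 + 2)/2)*(-13/9 - 5/(-10)) = ((1/2)*(-16))*(-13*1/9 - 5*(-1/10)) = -8*(-13/9 + 1/2) = -8*(-17/18) = 68/9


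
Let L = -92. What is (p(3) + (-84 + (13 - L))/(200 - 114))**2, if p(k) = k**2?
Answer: 632025/7396 ≈ 85.455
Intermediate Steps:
(p(3) + (-84 + (13 - L))/(200 - 114))**2 = (3**2 + (-84 + (13 - 1*(-92)))/(200 - 114))**2 = (9 + (-84 + (13 + 92))/86)**2 = (9 + (-84 + 105)*(1/86))**2 = (9 + 21*(1/86))**2 = (9 + 21/86)**2 = (795/86)**2 = 632025/7396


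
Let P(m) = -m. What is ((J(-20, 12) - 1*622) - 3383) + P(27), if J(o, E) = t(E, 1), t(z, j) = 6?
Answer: -4026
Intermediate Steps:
J(o, E) = 6
((J(-20, 12) - 1*622) - 3383) + P(27) = ((6 - 1*622) - 3383) - 1*27 = ((6 - 622) - 3383) - 27 = (-616 - 3383) - 27 = -3999 - 27 = -4026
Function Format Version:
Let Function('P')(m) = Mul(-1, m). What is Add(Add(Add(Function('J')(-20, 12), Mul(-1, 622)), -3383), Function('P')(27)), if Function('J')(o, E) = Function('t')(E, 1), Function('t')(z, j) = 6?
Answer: -4026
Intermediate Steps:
Function('J')(o, E) = 6
Add(Add(Add(Function('J')(-20, 12), Mul(-1, 622)), -3383), Function('P')(27)) = Add(Add(Add(6, Mul(-1, 622)), -3383), Mul(-1, 27)) = Add(Add(Add(6, -622), -3383), -27) = Add(Add(-616, -3383), -27) = Add(-3999, -27) = -4026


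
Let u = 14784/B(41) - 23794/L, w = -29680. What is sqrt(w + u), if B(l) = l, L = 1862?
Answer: I*sqrt(872198900187)/5453 ≈ 171.27*I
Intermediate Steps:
u = 13276127/38171 (u = 14784/41 - 23794/1862 = 14784*(1/41) - 23794*1/1862 = 14784/41 - 11897/931 = 13276127/38171 ≈ 347.81)
sqrt(w + u) = sqrt(-29680 + 13276127/38171) = sqrt(-1119639153/38171) = I*sqrt(872198900187)/5453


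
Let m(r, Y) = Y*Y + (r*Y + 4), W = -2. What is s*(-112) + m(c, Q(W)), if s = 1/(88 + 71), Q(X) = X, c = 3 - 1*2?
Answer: 842/159 ≈ 5.2956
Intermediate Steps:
c = 1 (c = 3 - 2 = 1)
s = 1/159 ≈ 0.0062893
m(r, Y) = 4 + Y² + Y*r (m(r, Y) = Y² + (Y*r + 4) = Y² + (4 + Y*r) = 4 + Y² + Y*r)
s*(-112) + m(c, Q(W)) = (1/159)*(-112) + (4 + (-2)² - 2*1) = -112/159 + (4 + 4 - 2) = -112/159 + 6 = 842/159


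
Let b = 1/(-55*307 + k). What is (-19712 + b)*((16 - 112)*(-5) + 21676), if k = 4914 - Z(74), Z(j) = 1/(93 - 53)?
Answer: -209128574861792/478841 ≈ -4.3674e+8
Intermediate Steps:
Z(j) = 1/40
k = 196559/40 (k = 4914 - 1*1/40 = 4914 - 1/40 = 196559/40 ≈ 4914.0)
b = -40/478841 (b = 1/(-55*307 + 196559/40) = 1/(-16885 + 196559/40) = 1/(-478841/40) = -40/478841 ≈ -8.3535e-5)
(-19712 + b)*((16 - 112)*(-5) + 21676) = (-19712 - 40/478841)*((16 - 112)*(-5) + 21676) = -9438913832*(-96*(-5) + 21676)/478841 = -9438913832*(480 + 21676)/478841 = -9438913832/478841*22156 = -209128574861792/478841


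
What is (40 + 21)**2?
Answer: 3721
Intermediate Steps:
(40 + 21)**2 = 61**2 = 3721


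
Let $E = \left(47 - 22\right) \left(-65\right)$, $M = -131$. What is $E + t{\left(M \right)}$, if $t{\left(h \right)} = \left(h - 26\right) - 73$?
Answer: $-1855$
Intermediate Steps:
$t{\left(h \right)} = -99 + h$ ($t{\left(h \right)} = \left(-26 + h\right) - 73 = -99 + h$)
$E = -1625$ ($E = 25 \left(-65\right) = -1625$)
$E + t{\left(M \right)} = -1625 - 230 = -1855$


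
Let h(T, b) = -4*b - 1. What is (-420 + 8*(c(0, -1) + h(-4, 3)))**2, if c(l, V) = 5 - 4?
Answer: 266256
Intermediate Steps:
h(T, b) = -1 - 4*b
c(l, V) = 1
(-420 + 8*(c(0, -1) + h(-4, 3)))**2 = (-420 + 8*(1 + (-1 - 4*3)))**2 = (-420 + 8*(1 + (-1 - 12)))**2 = (-420 + 8*(1 - 13))**2 = (-420 + 8*(-12))**2 = (-420 - 96)**2 = (-516)**2 = 266256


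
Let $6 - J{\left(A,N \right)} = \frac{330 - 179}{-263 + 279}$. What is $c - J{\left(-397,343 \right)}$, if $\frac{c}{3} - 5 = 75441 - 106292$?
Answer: $- \frac{1480553}{16} \approx -92535.0$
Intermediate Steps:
$J{\left(A,N \right)} = - \frac{55}{16}$ ($J{\left(A,N \right)} = 6 - \frac{330 - 179}{-263 + 279} = 6 - \frac{151}{16} = - \frac{55}{16}$)
$c = -92538$ ($c = 15 + 3 \left(75441 - 106292\right) = 15 + 3 \left(-30851\right) = 15 - 92553 = -92538$)
$c - J{\left(-397,343 \right)} = -92538 - - \frac{55}{16} = -92538 + \frac{55}{16} = - \frac{1480553}{16}$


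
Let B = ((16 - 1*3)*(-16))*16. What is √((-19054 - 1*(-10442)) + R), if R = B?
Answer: 2*I*√2985 ≈ 109.27*I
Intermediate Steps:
B = -3328 (B = ((16 - 3)*(-16))*16 = (13*(-16))*16 = -208*16 = -3328)
R = -3328
√((-19054 - 1*(-10442)) + R) = √((-19054 - 1*(-10442)) - 3328) = √((-19054 + 10442) - 3328) = √(-8612 - 3328) = √(-11940) = 2*I*√2985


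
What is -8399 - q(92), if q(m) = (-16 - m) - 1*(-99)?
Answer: -8390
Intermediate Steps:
q(m) = 83 - m (q(m) = (-16 - m) + 99 = 83 - m)
-8399 - q(92) = -8399 - (83 - 1*92) = -8399 - (83 - 92) = -8399 - 1*(-9) = -8399 + 9 = -8390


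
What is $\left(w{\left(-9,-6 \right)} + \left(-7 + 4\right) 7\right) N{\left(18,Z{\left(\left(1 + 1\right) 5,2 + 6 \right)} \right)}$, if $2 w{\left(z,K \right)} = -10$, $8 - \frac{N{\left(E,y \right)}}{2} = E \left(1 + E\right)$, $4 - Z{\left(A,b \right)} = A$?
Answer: $17368$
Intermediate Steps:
$Z{\left(A,b \right)} = 4 - A$
$N{\left(E,y \right)} = 16 - 2 E \left(1 + E\right)$
$w{\left(z,K \right)} = -5$ ($w{\left(z,K \right)} = \frac{1}{2} \left(-10\right) = -5$)
$\left(w{\left(-9,-6 \right)} + \left(-7 + 4\right) 7\right) N{\left(18,Z{\left(\left(1 + 1\right) 5,2 + 6 \right)} \right)} = \left(-5 + \left(-7 + 4\right) 7\right) \left(16 - 36 - 2 \cdot 18^{2}\right) = \left(-5 - 21\right) \left(16 - 36 - 648\right) = \left(-26\right) \left(-668\right) = 17368$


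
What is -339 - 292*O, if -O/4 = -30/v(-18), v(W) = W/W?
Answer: -35379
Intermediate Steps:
v(W) = 1
O = 120 (O = -(-120)/1 = -(-120) = -4*(-30) = 120)
-339 - 292*O = -339 - 292*120 = -339 - 35040 = -35379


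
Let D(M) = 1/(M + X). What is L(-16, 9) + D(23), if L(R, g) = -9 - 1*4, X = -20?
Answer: -38/3 ≈ -12.667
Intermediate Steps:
L(R, g) = -13 (L(R, g) = -9 - 4 = -13)
D(M) = 1/(-20 + M) (D(M) = 1/(M - 20) = 1/(-20 + M))
L(-16, 9) + D(23) = -13 + 1/(-20 + 23) = -13 + 1/3 = -13 + ⅓ = -38/3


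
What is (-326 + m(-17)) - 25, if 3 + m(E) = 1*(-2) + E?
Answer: -373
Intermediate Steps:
m(E) = -5 + E (m(E) = -3 + (1*(-2) + E) = -3 + (-2 + E) = -5 + E)
(-326 + m(-17)) - 25 = (-326 + (-5 - 17)) - 25 = (-326 - 22) - 25 = -348 - 25 = -373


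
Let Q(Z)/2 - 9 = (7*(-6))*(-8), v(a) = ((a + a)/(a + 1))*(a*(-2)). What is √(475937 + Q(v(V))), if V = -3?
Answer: √476627 ≈ 690.38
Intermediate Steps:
v(a) = -4*a²/(1 + a) (v(a) = ((2*a)/(1 + a))*(-2*a) = (2*a/(1 + a))*(-2*a) = -4*a²/(1 + a))
Q(Z) = 690 (Q(Z) = 18 + 2*((7*(-6))*(-8)) = 18 + 2*(-42*(-8)) = 18 + 2*336 = 18 + 672 = 690)
√(475937 + Q(v(V))) = √(475937 + 690) = √476627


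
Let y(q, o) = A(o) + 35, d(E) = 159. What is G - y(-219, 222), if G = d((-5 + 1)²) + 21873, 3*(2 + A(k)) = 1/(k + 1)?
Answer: 14717330/669 ≈ 21999.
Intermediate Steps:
A(k) = -2 + 1/(3*(1 + k)) (A(k) = -2 + 1/(3*(k + 1)) = -2 + 1/(3*(1 + k)))
y(q, o) = 35 + (-5 - 6*o)/(3*(1 + o)) (y(q, o) = (-5 - 6*o)/(3*(1 + o)) + 35 = 35 + (-5 - 6*o)/(3*(1 + o)))
G = 22032 (G = 159 + 21873 = 22032)
G - y(-219, 222) = 22032 - (100 + 99*222)/(3*(1 + 222)) = 22032 - (100 + 21978)/(3*223) = 22032 - 22078/(3*223) = 22032 - 1*22078/669 = 22032 - 22078/669 = 14717330/669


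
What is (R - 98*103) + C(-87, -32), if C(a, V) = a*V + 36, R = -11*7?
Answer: -7351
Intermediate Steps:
R = -77
C(a, V) = 36 + V*a (C(a, V) = V*a + 36 = 36 + V*a)
(R - 98*103) + C(-87, -32) = (-77 - 98*103) + (36 - 32*(-87)) = (-77 - 10094) + (36 + 2784) = -10171 + 2820 = -7351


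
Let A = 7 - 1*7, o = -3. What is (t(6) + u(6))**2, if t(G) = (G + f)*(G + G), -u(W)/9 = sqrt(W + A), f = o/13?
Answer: 892134/169 - 16200*sqrt(6)/13 ≈ 2226.5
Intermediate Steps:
f = -3/13 ≈ -0.23077
A = 0 (A = 7 - 7 = 0)
u(W) = -9*sqrt(W) (u(W) = -9*sqrt(W + 0) = -9*sqrt(W))
t(G) = 2*G*(-3/13 + G) (t(G) = (G - 3/13)*(G + G) = (-3/13 + G)*(2*G) = 2*G*(-3/13 + G))
(t(6) + u(6))**2 = ((2/13)*6*(-3 + 13*6) - 9*sqrt(6))**2 = ((2/13)*6*(-3 + 78) - 9*sqrt(6))**2 = ((2/13)*6*75 - 9*sqrt(6))**2 = (900/13 - 9*sqrt(6))**2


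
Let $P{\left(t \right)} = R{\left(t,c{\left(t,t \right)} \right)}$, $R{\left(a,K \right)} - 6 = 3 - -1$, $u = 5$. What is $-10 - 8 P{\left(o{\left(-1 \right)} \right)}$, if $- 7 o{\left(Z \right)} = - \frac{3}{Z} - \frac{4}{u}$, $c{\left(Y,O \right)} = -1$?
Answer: $-90$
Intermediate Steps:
$o{\left(Z \right)} = \frac{4}{35} + \frac{3}{7 Z}$ ($o{\left(Z \right)} = - \frac{- \frac{3}{Z} - \frac{4}{5}}{7} = - \frac{- \frac{4}{5} - \frac{3}{Z}}{7} = \frac{4}{35} + \frac{3}{7 Z}$)
$R{\left(a,K \right)} = 10$ ($R{\left(a,K \right)} = 6 + \left(3 - -1\right) = 6 + \left(3 + 1\right) = 6 + 4 = 10$)
$P{\left(t \right)} = 10$
$-10 - 8 P{\left(o{\left(-1 \right)} \right)} = -10 - 80 = -90$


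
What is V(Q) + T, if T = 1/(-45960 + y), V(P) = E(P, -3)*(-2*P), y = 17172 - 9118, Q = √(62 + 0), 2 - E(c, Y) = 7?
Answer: -1/37906 + 10*√62 ≈ 78.740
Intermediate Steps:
E(c, Y) = -5 (E(c, Y) = 2 - 1*7 = 2 - 7 = -5)
Q = √62 ≈ 7.8740
y = 8054
V(P) = 10*P (V(P) = -(-10)*P = 10*P)
T = -1/37906 (T = 1/(-45960 + 8054) = 1/(-37906) = -1/37906 ≈ -2.6381e-5)
V(Q) + T = 10*√62 - 1/37906 = -1/37906 + 10*√62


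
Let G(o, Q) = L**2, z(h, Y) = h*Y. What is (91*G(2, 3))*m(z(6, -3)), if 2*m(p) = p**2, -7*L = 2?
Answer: 8424/7 ≈ 1203.4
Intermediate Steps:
L = -2/7 (L = -1/7*2 = -2/7 ≈ -0.28571)
z(h, Y) = Y*h
G(o, Q) = 4/49 (G(o, Q) = (-2/7)**2 = 4/49)
m(p) = p**2/2
(91*G(2, 3))*m(z(6, -3)) = (91*(4/49))*((-3*6)**2/2) = 52*((1/2)*(-18)**2)/7 = 52*((1/2)*324)/7 = (52/7)*162 = 8424/7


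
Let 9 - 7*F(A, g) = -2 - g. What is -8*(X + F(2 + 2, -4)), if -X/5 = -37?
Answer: -1488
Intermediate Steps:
X = 185 (X = -5*(-37) = 185)
F(A, g) = 11/7 + g/7 (F(A, g) = 9/7 - (-2 - g)/7 = 9/7 + (2/7 + g/7) = 11/7 + g/7)
-8*(X + F(2 + 2, -4)) = -8*(185 + (11/7 + (⅐)*(-4))) = -8*(185 + (11/7 - 4/7)) = -8*(185 + 1) = -8*186 = -1488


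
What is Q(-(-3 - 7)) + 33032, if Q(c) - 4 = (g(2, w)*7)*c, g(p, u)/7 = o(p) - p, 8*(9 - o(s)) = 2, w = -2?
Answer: 72687/2 ≈ 36344.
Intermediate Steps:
o(s) = 35/4 (o(s) = 9 - ⅛*2 = 9 - ¼ = 35/4)
g(p, u) = 245/4 - 7*p (g(p, u) = 7*(35/4 - p) = 245/4 - 7*p)
Q(c) = 4 + 1323*c/4 (Q(c) = 4 + ((245/4 - 7*2)*7)*c = 4 + ((245/4 - 14)*7)*c = 4 + ((189/4)*7)*c = 4 + 1323*c/4)
Q(-(-3 - 7)) + 33032 = (4 + 1323*(-(-3 - 7))/4) + 33032 = (4 + 1323*(-1*(-10))/4) + 33032 = (4 + (1323/4)*10) + 33032 = (4 + 6615/2) + 33032 = 6623/2 + 33032 = 72687/2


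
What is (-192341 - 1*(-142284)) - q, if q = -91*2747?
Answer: 199920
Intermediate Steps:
q = -249977
(-192341 - 1*(-142284)) - q = (-192341 - 1*(-142284)) - 1*(-249977) = (-192341 + 142284) + 249977 = -50057 + 249977 = 199920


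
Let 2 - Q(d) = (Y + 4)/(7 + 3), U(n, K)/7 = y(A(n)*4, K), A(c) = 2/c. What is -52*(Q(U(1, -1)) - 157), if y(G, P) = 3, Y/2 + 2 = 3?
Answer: 40456/5 ≈ 8091.2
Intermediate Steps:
Y = 2 (Y = -4 + 2*3 = -4 + 6 = 2)
U(n, K) = 21 (U(n, K) = 7*3 = 21)
Q(d) = 7/5 (Q(d) = 2 - (2 + 4)/(7 + 3) = 2 - 6/10 = 2 - 1*⅗ = 2 - ⅗ = 7/5)
-52*(Q(U(1, -1)) - 157) = -52*(7/5 - 157) = -52*(-778/5) = 40456/5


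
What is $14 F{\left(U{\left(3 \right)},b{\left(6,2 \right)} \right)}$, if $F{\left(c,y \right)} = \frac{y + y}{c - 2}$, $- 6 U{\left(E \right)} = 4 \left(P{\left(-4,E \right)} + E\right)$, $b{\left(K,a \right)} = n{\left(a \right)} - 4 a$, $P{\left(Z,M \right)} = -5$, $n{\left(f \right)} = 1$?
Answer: $294$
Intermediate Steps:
$b{\left(K,a \right)} = 1 - 4 a$
$U{\left(E \right)} = \frac{10}{3} - \frac{2 E}{3}$ ($U{\left(E \right)} = - \frac{4 \left(-5 + E\right)}{6} = - \frac{-20 + 4 E}{6} = \frac{10}{3} - \frac{2 E}{3}$)
$F{\left(c,y \right)} = \frac{2 y}{-2 + c}$
$14 F{\left(U{\left(3 \right)},b{\left(6,2 \right)} \right)} = 14 \frac{2 \left(1 - 8\right)}{-2 + \left(\frac{10}{3} - 2\right)} = 14 \cdot 2 \left(-7\right) \frac{1}{-2 + \frac{4}{3}} = 14 \cdot 2 \left(-7\right) \frac{1}{- \frac{2}{3}} = 14 \cdot 2 \left(-7\right) \left(- \frac{3}{2}\right) = 14 \cdot 21 = 294$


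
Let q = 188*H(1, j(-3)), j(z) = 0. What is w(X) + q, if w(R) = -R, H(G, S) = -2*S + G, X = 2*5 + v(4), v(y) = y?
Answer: 174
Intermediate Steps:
X = 14 (X = 2*5 + 4 = 10 + 4 = 14)
H(G, S) = G - 2*S
q = 188 (q = 188*(1 - 2*0) = 188*(1 + 0) = 188*1 = 188)
w(X) + q = -1*14 + 188 = -14 + 188 = 174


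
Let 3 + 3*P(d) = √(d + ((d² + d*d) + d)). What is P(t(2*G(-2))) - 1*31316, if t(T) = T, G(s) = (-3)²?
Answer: -31317 + 2*√19 ≈ -31308.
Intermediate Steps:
G(s) = 9
P(d) = -1 + √(2*d + 2*d²)/3 (P(d) = -1 + √(d + ((d² + d*d) + d))/3 = -1 + √(d + ((d² + d²) + d))/3 = -1 + √(d + (2*d² + d))/3 = -1 + √(d + (d + 2*d²))/3 = -1 + √(2*d + 2*d²)/3)
P(t(2*G(-2))) - 1*31316 = (-1 + √2*√((2*9)*(1 + 2*9))/3) - 1*31316 = (-1 + √2*√(18*(1 + 18))/3) - 31316 = (-1 + √2*√(18*19)/3) - 31316 = (-1 + √2*√342/3) - 31316 = (-1 + √2*(3*√38)/3) - 31316 = (-1 + 2*√19) - 31316 = -31317 + 2*√19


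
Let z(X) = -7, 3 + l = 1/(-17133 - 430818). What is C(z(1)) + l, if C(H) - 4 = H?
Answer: -2687707/447951 ≈ -6.0000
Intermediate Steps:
l = -1343854/447951 (l = -3 + 1/(-17133 - 430818) = -3 + 1/(-447951) = -3 - 1/447951 = -1343854/447951 ≈ -3.0000)
C(H) = 4 + H
C(z(1)) + l = (4 - 7) - 1343854/447951 = -3 - 1343854/447951 = -2687707/447951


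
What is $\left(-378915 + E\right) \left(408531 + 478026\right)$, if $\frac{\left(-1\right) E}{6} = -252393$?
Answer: $1006634939751$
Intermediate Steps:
$E = 1514358$ ($E = \left(-6\right) \left(-252393\right) = 1514358$)
$\left(-378915 + E\right) \left(408531 + 478026\right) = \left(-378915 + 1514358\right) \left(408531 + 478026\right) = 1135443 \cdot 886557 = 1006634939751$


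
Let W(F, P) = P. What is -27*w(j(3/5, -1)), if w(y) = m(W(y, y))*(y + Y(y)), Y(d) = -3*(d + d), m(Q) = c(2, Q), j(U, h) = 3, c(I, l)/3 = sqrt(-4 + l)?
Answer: 1215*I ≈ 1215.0*I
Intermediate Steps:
c(I, l) = 3*sqrt(-4 + l)
m(Q) = 3*sqrt(-4 + Q)
Y(d) = -6*d
w(y) = -15*y*sqrt(-4 + y) (w(y) = (3*sqrt(-4 + y))*(y - 6*y) = (3*sqrt(-4 + y))*(-5*y) = -15*y*sqrt(-4 + y))
-27*w(j(3/5, -1)) = -(-405)*3*sqrt(-4 + 3) = -(-405)*3*sqrt(-1) = -(-405)*3*I = -(-1215)*I = 1215*I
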